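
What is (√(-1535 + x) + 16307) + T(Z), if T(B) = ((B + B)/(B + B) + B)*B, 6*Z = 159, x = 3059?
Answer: 68143/4 + 2*√381 ≈ 17075.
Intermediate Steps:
Z = 53/2 (Z = (⅙)*159 = 53/2 ≈ 26.500)
T(B) = B*(1 + B) (T(B) = ((2*B)/((2*B)) + B)*B = ((2*B)*(1/(2*B)) + B)*B = (1 + B)*B = B*(1 + B))
(√(-1535 + x) + 16307) + T(Z) = (√(-1535 + 3059) + 16307) + 53*(1 + 53/2)/2 = (√1524 + 16307) + (53/2)*(55/2) = (2*√381 + 16307) + 2915/4 = (16307 + 2*√381) + 2915/4 = 68143/4 + 2*√381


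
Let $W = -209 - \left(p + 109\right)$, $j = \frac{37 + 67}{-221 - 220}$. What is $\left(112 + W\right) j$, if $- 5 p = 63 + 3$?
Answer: $\frac{100256}{2205} \approx 45.468$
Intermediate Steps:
$p = - \frac{66}{5}$ ($p = - \frac{63 + 3}{5} = \left(- \frac{1}{5}\right) 66 = - \frac{66}{5} \approx -13.2$)
$j = - \frac{104}{441}$ ($j = \frac{104}{-441} = 104 \left(- \frac{1}{441}\right) = - \frac{104}{441} \approx -0.23583$)
$W = - \frac{1524}{5}$ ($W = -209 - \left(- \frac{66}{5} + 109\right) = -209 - \frac{479}{5} = - \frac{1524}{5} \approx -304.8$)
$\left(112 + W\right) j = \left(112 - \frac{1524}{5}\right) \left(- \frac{104}{441}\right) = \left(- \frac{964}{5}\right) \left(- \frac{104}{441}\right) = \frac{100256}{2205}$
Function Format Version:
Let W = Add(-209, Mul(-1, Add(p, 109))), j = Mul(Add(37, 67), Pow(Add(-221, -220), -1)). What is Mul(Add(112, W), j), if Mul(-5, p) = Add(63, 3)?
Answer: Rational(100256, 2205) ≈ 45.468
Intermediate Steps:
p = Rational(-66, 5) (p = Mul(Rational(-1, 5), Add(63, 3)) = Mul(Rational(-1, 5), 66) = Rational(-66, 5) ≈ -13.200)
j = Rational(-104, 441) (j = Mul(104, Pow(-441, -1)) = Mul(104, Rational(-1, 441)) = Rational(-104, 441) ≈ -0.23583)
W = Rational(-1524, 5) (W = Add(-209, Mul(-1, Add(Rational(-66, 5), 109))) = Add(-209, Mul(-1, Rational(479, 5))) = Add(-209, Rational(-479, 5)) = Rational(-1524, 5) ≈ -304.80)
Mul(Add(112, W), j) = Mul(Add(112, Rational(-1524, 5)), Rational(-104, 441)) = Mul(Rational(-964, 5), Rational(-104, 441)) = Rational(100256, 2205)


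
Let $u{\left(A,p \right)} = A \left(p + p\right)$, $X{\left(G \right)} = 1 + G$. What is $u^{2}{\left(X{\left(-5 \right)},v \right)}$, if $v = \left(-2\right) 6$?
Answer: $9216$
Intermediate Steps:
$v = -12$
$u{\left(A,p \right)} = 2 A p$ ($u{\left(A,p \right)} = A 2 p = 2 A p$)
$u^{2}{\left(X{\left(-5 \right)},v \right)} = \left(2 \left(1 - 5\right) \left(-12\right)\right)^{2} = \left(2 \left(-4\right) \left(-12\right)\right)^{2} = 96^{2} = 9216$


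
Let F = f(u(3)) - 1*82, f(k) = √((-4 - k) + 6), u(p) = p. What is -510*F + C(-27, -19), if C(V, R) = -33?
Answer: 41787 - 510*I ≈ 41787.0 - 510.0*I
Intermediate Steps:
f(k) = √(2 - k)
F = -82 + I (F = √(2 - 1*3) - 1*82 = √(2 - 3) - 82 = √(-1) - 82 = I - 82 = -82 + I ≈ -82.0 + 1.0*I)
-510*F + C(-27, -19) = -510*(-82 + I) - 33 = (41820 - 510*I) - 33 = 41787 - 510*I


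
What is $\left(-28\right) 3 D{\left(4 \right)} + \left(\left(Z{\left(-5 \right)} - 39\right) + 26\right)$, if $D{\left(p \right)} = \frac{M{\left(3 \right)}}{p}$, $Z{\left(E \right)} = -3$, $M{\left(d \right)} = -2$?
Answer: $26$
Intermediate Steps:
$D{\left(p \right)} = - \frac{2}{p}$
$\left(-28\right) 3 D{\left(4 \right)} + \left(\left(Z{\left(-5 \right)} - 39\right) + 26\right) = \left(-28\right) 3 \left(- \frac{2}{4}\right) + \left(\left(-3 - 39\right) + 26\right) = - 84 \left(\left(-2\right) \frac{1}{4}\right) + \left(-42 + 26\right) = \left(-84\right) \left(- \frac{1}{2}\right) - 16 = 42 - 16 = 26$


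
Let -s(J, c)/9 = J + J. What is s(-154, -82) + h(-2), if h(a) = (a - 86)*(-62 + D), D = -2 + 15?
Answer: 7084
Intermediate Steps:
s(J, c) = -18*J (s(J, c) = -9*(J + J) = -18*J)
D = 13
h(a) = 4214 - 49*a (h(a) = (a - 86)*(-62 + 13) = (-86 + a)*(-49) = 4214 - 49*a)
s(-154, -82) + h(-2) = -18*(-154) + (4214 - 49*(-2)) = 2772 + (4214 + 98) = 2772 + 4312 = 7084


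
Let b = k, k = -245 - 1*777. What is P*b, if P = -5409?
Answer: 5527998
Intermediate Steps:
k = -1022 (k = -245 - 777 = -1022)
b = -1022
P*b = -5409*(-1022) = 5527998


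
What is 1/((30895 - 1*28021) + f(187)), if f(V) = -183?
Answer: 1/2691 ≈ 0.00037161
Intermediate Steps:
1/((30895 - 1*28021) + f(187)) = 1/((30895 - 1*28021) - 183) = 1/((30895 - 28021) - 183) = 1/(2874 - 183) = 1/2691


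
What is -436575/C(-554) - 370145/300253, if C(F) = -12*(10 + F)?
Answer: -44499753345/653350528 ≈ -68.110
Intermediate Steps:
C(F) = -120 - 12*F
-436575/C(-554) - 370145/300253 = -436575/(-120 - 12*(-554)) - 370145/300253 = -436575/(-120 + 6648) - 370145*1/300253 = -436575/6528 - 370145/300253 = -436575*1/6528 - 370145/300253 = -145525/2176 - 370145/300253 = -44499753345/653350528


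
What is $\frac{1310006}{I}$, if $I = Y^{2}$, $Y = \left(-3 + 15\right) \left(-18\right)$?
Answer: $\frac{655003}{23328} \approx 28.078$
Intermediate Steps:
$Y = -216$ ($Y = 12 \left(-18\right) = -216$)
$I = 46656$ ($I = \left(-216\right)^{2} = 46656$)
$\frac{1310006}{I} = \frac{1310006}{46656} = 1310006 \cdot \frac{1}{46656} = \frac{655003}{23328}$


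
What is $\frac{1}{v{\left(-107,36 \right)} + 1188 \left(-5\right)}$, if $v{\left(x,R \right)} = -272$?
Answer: $- \frac{1}{6212} \approx -0.00016098$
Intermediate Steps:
$\frac{1}{v{\left(-107,36 \right)} + 1188 \left(-5\right)} = \frac{1}{-272 + 1188 \left(-5\right)} = \frac{1}{-272 - 5940} = \frac{1}{-6212} = - \frac{1}{6212}$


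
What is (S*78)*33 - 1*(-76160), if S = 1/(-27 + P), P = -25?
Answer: 152221/2 ≈ 76111.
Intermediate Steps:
S = -1/52 (S = 1/(-27 - 25) = 1/(-52) = -1/52 ≈ -0.019231)
(S*78)*33 - 1*(-76160) = -1/52*78*33 - 1*(-76160) = -3/2*33 + 76160 = -99/2 + 76160 = 152221/2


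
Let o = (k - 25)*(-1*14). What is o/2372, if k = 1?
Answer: 84/593 ≈ 0.14165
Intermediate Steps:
o = 336 (o = (1 - 25)*(-1*14) = -24*(-14) = 336)
o/2372 = 336/2372 = 336*(1/2372) = 84/593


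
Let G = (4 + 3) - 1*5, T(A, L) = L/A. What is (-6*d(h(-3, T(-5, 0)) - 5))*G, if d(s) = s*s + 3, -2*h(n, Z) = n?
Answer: -183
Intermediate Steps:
h(n, Z) = -n/2
d(s) = 3 + s² (d(s) = s² + 3 = 3 + s²)
G = 2 (G = 7 - 5 = 2)
(-6*d(h(-3, T(-5, 0)) - 5))*G = -6*(3 + (-½*(-3) - 5)²)*2 = -6*(3 + (3/2 - 5)²)*2 = -6*(3 + (-7/2)²)*2 = -6*(3 + 49/4)*2 = -6*61/4*2 = -183/2*2 = -183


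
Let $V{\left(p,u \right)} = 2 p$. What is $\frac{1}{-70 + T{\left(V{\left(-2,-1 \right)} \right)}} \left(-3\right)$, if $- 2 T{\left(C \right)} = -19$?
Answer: $\frac{6}{121} \approx 0.049587$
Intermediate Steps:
$T{\left(C \right)} = \frac{19}{2}$ ($T{\left(C \right)} = \left(- \frac{1}{2}\right) \left(-19\right) = \frac{19}{2}$)
$\frac{1}{-70 + T{\left(V{\left(-2,-1 \right)} \right)}} \left(-3\right) = \frac{1}{-70 + \frac{19}{2}} \left(-3\right) = \frac{1}{- \frac{121}{2}} \left(-3\right) = \left(- \frac{2}{121}\right) \left(-3\right) = \frac{6}{121}$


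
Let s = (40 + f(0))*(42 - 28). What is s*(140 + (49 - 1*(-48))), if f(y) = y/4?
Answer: 132720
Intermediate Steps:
f(y) = y/4 (f(y) = y*(1/4) = y/4)
s = 560 (s = (40 + (1/4)*0)*(42 - 28) = (40 + 0)*14 = 40*14 = 560)
s*(140 + (49 - 1*(-48))) = 560*(140 + (49 - 1*(-48))) = 560*(140 + (49 + 48)) = 560*(140 + 97) = 560*237 = 132720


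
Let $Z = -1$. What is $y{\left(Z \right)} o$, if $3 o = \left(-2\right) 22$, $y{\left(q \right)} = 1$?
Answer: $- \frac{44}{3} \approx -14.667$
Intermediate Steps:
$o = - \frac{44}{3}$ ($o = \frac{\left(-2\right) 22}{3} = \frac{1}{3} \left(-44\right) = - \frac{44}{3} \approx -14.667$)
$y{\left(Z \right)} o = 1 \left(- \frac{44}{3}\right) = - \frac{44}{3}$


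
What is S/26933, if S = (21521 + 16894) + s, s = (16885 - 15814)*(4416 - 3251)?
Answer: 1286130/26933 ≈ 47.753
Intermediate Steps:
s = 1247715 (s = 1071*1165 = 1247715)
S = 1286130 (S = (21521 + 16894) + 1247715 = 38415 + 1247715 = 1286130)
S/26933 = 1286130/26933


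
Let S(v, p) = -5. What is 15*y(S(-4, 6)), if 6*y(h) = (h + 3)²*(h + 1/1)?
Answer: -40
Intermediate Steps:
y(h) = (3 + h)²*(1 + h)/6 (y(h) = ((h + 3)²*(h + 1/1))/6 = ((3 + h)²*(h + 1))/6 = ((3 + h)²*(1 + h))/6 = (3 + h)²*(1 + h)/6)
15*y(S(-4, 6)) = 15*((3 - 5)²*(1 - 5)/6) = 15*((⅙)*(-2)²*(-4)) = 15*((⅙)*4*(-4)) = 15*(-8/3) = -40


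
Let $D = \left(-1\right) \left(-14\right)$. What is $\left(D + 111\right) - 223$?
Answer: $-98$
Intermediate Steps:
$D = 14$
$\left(D + 111\right) - 223 = \left(14 + 111\right) - 223 = 125 - 223 = -98$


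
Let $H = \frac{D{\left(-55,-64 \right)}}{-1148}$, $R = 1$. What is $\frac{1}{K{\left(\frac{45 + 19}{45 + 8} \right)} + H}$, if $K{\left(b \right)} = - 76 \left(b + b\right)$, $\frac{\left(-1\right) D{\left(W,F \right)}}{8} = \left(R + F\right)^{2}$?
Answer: $- \frac{2173}{338746} \approx -0.0064148$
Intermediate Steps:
$D{\left(W,F \right)} = - 8 \left(1 + F\right)^{2}$
$K{\left(b \right)} = - 152 b$ ($K{\left(b \right)} = - 76 \cdot 2 b = - 152 b$)
$H = \frac{1134}{41}$ ($H = \frac{\left(-8\right) \left(1 - 64\right)^{2}}{-1148} = - 8 \left(-63\right)^{2} \left(- \frac{1}{1148}\right) = \left(-8\right) 3969 \left(- \frac{1}{1148}\right) = \left(-31752\right) \left(- \frac{1}{1148}\right) = \frac{1134}{41} \approx 27.659$)
$\frac{1}{K{\left(\frac{45 + 19}{45 + 8} \right)} + H} = \frac{1}{- 152 \frac{45 + 19}{45 + 8} + \frac{1134}{41}} = \frac{1}{- 152 \cdot \frac{64}{53} + \frac{1134}{41}} = \frac{1}{- 152 \cdot 64 \cdot \frac{1}{53} + \frac{1134}{41}} = \frac{1}{\left(-152\right) \frac{64}{53} + \frac{1134}{41}} = \frac{1}{- \frac{9728}{53} + \frac{1134}{41}} = \frac{1}{- \frac{338746}{2173}} = - \frac{2173}{338746}$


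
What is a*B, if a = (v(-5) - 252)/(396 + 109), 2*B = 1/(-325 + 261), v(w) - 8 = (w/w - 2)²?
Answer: 243/64640 ≈ 0.0037593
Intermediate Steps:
v(w) = 9 (v(w) = 8 + (w/w - 2)² = 8 + (1 - 2)² = 8 + (-1)² = 8 + 1 = 9)
B = -1/128 (B = 1/(2*(-325 + 261)) = (½)/(-64) = (½)*(-1/64) = -1/128 ≈ -0.0078125)
a = -243/505 (a = (9 - 252)/(396 + 109) = -243/505 ≈ -0.48119)
a*B = -243/505*(-1/128) = 243/64640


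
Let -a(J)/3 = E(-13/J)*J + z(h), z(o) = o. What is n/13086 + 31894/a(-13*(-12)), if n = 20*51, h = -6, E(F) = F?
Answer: 7730056/13813 ≈ 559.62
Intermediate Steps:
n = 1020
a(J) = 57 (a(J) = -3*((-13/J)*J - 6) = -3*(-13 - 6) = -3*(-19) = 57)
n/13086 + 31894/a(-13*(-12)) = 1020/13086 + 31894/57 = 1020*(1/13086) + 31894*(1/57) = 170/2181 + 31894/57 = 7730056/13813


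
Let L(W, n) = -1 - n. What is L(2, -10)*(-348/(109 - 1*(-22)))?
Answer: -3132/131 ≈ -23.908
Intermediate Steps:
L(2, -10)*(-348/(109 - 1*(-22))) = (-1 - 1*(-10))*(-348/(109 - 1*(-22))) = (-1 + 10)*(-348/(109 + 22)) = 9*(-348/131) = -3132/131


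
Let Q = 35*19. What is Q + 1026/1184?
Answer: 394193/592 ≈ 665.87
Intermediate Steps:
Q = 665
Q + 1026/1184 = 665 + 1026/1184 = 665 + (1/1184)*1026 = 665 + 513/592 = 394193/592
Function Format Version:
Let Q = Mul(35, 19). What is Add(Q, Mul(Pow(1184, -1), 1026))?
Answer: Rational(394193, 592) ≈ 665.87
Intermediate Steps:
Q = 665
Add(Q, Mul(Pow(1184, -1), 1026)) = Add(665, Mul(Pow(1184, -1), 1026)) = Add(665, Mul(Rational(1, 1184), 1026)) = Add(665, Rational(513, 592)) = Rational(394193, 592)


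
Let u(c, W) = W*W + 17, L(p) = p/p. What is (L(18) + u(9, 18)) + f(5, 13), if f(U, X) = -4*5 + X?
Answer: 335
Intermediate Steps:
f(U, X) = -20 + X
L(p) = 1
u(c, W) = 17 + W² (u(c, W) = W² + 17 = 17 + W²)
(L(18) + u(9, 18)) + f(5, 13) = (1 + (17 + 18²)) + (-20 + 13) = (1 + (17 + 324)) - 7 = (1 + 341) - 7 = 342 - 7 = 335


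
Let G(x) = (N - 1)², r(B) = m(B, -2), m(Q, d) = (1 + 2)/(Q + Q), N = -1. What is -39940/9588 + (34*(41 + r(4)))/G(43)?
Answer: 13328159/38352 ≈ 347.52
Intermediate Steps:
m(Q, d) = 3/(2*Q) (m(Q, d) = 3/((2*Q)) = 3*(1/(2*Q)) = 3/(2*Q))
r(B) = 3/(2*B)
G(x) = 4 (G(x) = (-1 - 1)² = (-2)² = 4)
-39940/9588 + (34*(41 + r(4)))/G(43) = -39940/9588 + (34*(41 + (3/2)/4))/4 = -39940*1/9588 + (34*(41 + (3/2)*(¼)))*(¼) = -9985/2397 + (34*(41 + 3/8))*(¼) = -9985/2397 + (34*(331/8))*(¼) = -9985/2397 + (5627/4)*(¼) = -9985/2397 + 5627/16 = 13328159/38352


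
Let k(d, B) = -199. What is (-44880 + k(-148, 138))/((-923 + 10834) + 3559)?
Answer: -45079/13470 ≈ -3.3466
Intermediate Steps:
(-44880 + k(-148, 138))/((-923 + 10834) + 3559) = (-44880 - 199)/((-923 + 10834) + 3559) = -45079/(9911 + 3559) = -45079/13470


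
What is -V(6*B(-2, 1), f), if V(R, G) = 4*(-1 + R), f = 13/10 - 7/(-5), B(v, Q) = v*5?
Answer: 244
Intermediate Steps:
B(v, Q) = 5*v
f = 27/10 (f = 13*(⅒) - 7*(-⅕) = 13/10 + 7/5 = 27/10 ≈ 2.7000)
V(R, G) = -4 + 4*R
-V(6*B(-2, 1), f) = -(-4 + 4*(6*(5*(-2)))) = -(-4 + 4*(6*(-10))) = -(-4 + 4*(-60)) = -(-4 - 240) = -1*(-244) = 244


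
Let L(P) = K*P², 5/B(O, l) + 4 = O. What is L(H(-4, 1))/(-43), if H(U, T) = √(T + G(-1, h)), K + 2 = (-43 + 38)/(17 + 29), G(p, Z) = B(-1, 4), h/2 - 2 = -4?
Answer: 0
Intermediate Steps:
h = -4 (h = 4 + 2*(-4) = 4 - 8 = -4)
B(O, l) = 5/(-4 + O)
G(p, Z) = -1 (G(p, Z) = 5/(-4 - 1) = 5/(-5) = 5*(-⅕) = -1)
K = -97/46 (K = -2 + (-43 + 38)/(17 + 29) = -2 - 5/46 = -97/46 ≈ -2.1087)
H(U, T) = √(-1 + T) (H(U, T) = √(T - 1) = √(-1 + T))
L(P) = -97*P²/46
L(H(-4, 1))/(-43) = -97*(√(-1 + 1))²/46/(-43) = -97*(√0)²/46*(-1/43) = -97/46*0²*(-1/43) = -97/46*0*(-1/43) = 0*(-1/43) = 0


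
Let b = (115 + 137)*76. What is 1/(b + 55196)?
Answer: 1/74348 ≈ 1.3450e-5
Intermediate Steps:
b = 19152 (b = 252*76 = 19152)
1/(b + 55196) = 1/(19152 + 55196) = 1/74348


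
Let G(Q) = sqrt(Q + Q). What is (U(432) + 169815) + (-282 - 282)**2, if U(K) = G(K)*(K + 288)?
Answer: 487911 + 8640*sqrt(6) ≈ 5.0907e+5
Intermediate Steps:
G(Q) = sqrt(2)*sqrt(Q) (G(Q) = sqrt(2*Q) = sqrt(2)*sqrt(Q))
U(K) = sqrt(2)*sqrt(K)*(288 + K) (U(K) = (sqrt(2)*sqrt(K))*(K + 288) = (sqrt(2)*sqrt(K))*(288 + K) = sqrt(2)*sqrt(K)*(288 + K))
(U(432) + 169815) + (-282 - 282)**2 = (sqrt(2)*sqrt(432)*(288 + 432) + 169815) + (-282 - 282)**2 = (sqrt(2)*(12*sqrt(3))*720 + 169815) + (-564)**2 = (8640*sqrt(6) + 169815) + 318096 = (169815 + 8640*sqrt(6)) + 318096 = 487911 + 8640*sqrt(6)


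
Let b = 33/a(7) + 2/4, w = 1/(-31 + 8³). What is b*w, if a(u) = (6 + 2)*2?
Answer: 41/7696 ≈ 0.0053274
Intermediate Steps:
a(u) = 16 (a(u) = 8*2 = 16)
w = 1/481 (w = 1/(-31 + 512) = 1/481 ≈ 0.0020790)
b = 41/16 (b = 33/16 + 2/4 = 33*(1/16) + 2*(¼) = 33/16 + ½ = 41/16 ≈ 2.5625)
b*w = (41/16)*(1/481) = 41/7696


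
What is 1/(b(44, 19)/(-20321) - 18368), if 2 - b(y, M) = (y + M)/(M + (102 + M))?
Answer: -406420/7465122591 ≈ -5.4442e-5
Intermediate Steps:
b(y, M) = 2 - (M + y)/(102 + 2*M) (b(y, M) = 2 - (y + M)/(M + (102 + M)) = 2 - (M + y)/(102 + 2*M))
1/(b(44, 19)/(-20321) - 18368) = 1/(((204 - 1*44 + 3*19)/(2*(51 + 19)))/(-20321) - 18368) = 1/(((1/2)*(204 - 44 + 57)/70)*(-1/20321) - 18368) = 1/(((1/2)*(1/70)*217)*(-1/20321) - 18368) = 1/((31/20)*(-1/20321) - 18368) = 1/(-31/406420 - 18368) = 1/(-7465122591/406420) = -406420/7465122591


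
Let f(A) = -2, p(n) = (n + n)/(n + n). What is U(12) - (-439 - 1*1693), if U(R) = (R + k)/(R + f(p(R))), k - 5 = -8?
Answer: 21329/10 ≈ 2132.9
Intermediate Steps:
p(n) = 1 (p(n) = (2*n)/((2*n)) = (2*n)*(1/(2*n)) = 1)
k = -3 (k = 5 - 8 = -3)
U(R) = (-3 + R)/(-2 + R) (U(R) = (R - 3)/(R - 2) = (-3 + R)/(-2 + R))
U(12) - (-439 - 1*1693) = (-3 + 12)/(-2 + 12) - (-439 - 1*1693) = 9/10 - (-439 - 1693) = (⅒)*9 - 1*(-2132) = 9/10 + 2132 = 21329/10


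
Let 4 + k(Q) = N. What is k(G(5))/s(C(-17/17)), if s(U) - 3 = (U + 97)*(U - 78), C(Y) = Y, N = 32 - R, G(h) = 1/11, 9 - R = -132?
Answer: 113/7581 ≈ 0.014906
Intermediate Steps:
R = 141 (R = 9 - 1*(-132) = 9 + 132 = 141)
G(h) = 1/11
N = -109 (N = 32 - 1*141 = 32 - 141 = -109)
k(Q) = -113 (k(Q) = -4 - 109 = -113)
s(U) = 3 + (-78 + U)*(97 + U) (s(U) = 3 + (U + 97)*(U - 78) = 3 + (97 + U)*(-78 + U) = 3 + (-78 + U)*(97 + U))
k(G(5))/s(C(-17/17)) = -113/(-7563 + (-17/17)**2 + 19*(-17/17)) = -113/(-7563 + (-17*1/17)**2 + 19*(-17*1/17)) = -113/(-7563 + (-1)**2 + 19*(-1)) = -113/(-7563 + 1 - 19) = -113/(-7581) = -113*(-1/7581) = 113/7581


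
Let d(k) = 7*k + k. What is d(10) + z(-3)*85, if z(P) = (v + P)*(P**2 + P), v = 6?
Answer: 1610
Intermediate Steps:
d(k) = 8*k
z(P) = (6 + P)*(P + P**2) (z(P) = (6 + P)*(P**2 + P) = (6 + P)*(P + P**2))
d(10) + z(-3)*85 = 8*10 - 3*(6 + (-3)**2 + 7*(-3))*85 = 80 - 3*(6 + 9 - 21)*85 = 80 - 3*(-6)*85 = 80 + 18*85 = 80 + 1530 = 1610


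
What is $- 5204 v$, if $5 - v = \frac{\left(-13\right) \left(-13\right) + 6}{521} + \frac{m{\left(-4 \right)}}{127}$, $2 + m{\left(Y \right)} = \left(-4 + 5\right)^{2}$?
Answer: $- \frac{1608717724}{66167} \approx -24313.0$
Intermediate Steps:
$m{\left(Y \right)} = -1$ ($m{\left(Y \right)} = -2 + \left(-4 + 5\right)^{2} = -2 + 1^{2} = -2 + 1 = -1$)
$v = \frac{309131}{66167}$ ($v = 5 - \left(\frac{\left(-13\right) \left(-13\right) + 6}{521} - \frac{1}{127}\right) = 5 - \left(\left(169 + 6\right) \frac{1}{521} - \frac{1}{127}\right) = 5 - \left(175 \cdot \frac{1}{521} - \frac{1}{127}\right) = 5 - \left(\frac{175}{521} - \frac{1}{127}\right) = 5 - \frac{21704}{66167} = \frac{309131}{66167} \approx 4.672$)
$- 5204 v = \left(-5204\right) \frac{309131}{66167} = - \frac{1608717724}{66167}$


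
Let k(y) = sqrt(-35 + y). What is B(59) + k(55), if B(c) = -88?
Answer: -88 + 2*sqrt(5) ≈ -83.528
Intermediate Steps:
B(59) + k(55) = -88 + sqrt(-35 + 55) = -88 + sqrt(20) = -88 + 2*sqrt(5)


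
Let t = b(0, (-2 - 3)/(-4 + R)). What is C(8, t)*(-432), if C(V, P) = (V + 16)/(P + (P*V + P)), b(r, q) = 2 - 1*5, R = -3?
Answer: 1728/5 ≈ 345.60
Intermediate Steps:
b(r, q) = -3 (b(r, q) = 2 - 5 = -3)
t = -3
C(V, P) = (16 + V)/(2*P + P*V) (C(V, P) = (16 + V)/(P + (P + P*V)) = (16 + V)/(2*P + P*V))
C(8, t)*(-432) = ((16 + 8)/((-3)*(2 + 8)))*(-432) = -⅓*24/10*(-432) = -⅓*⅒*24*(-432) = -⅘*(-432) = 1728/5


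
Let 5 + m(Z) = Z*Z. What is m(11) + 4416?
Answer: 4532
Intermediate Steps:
m(Z) = -5 + Z² (m(Z) = -5 + Z*Z = -5 + Z²)
m(11) + 4416 = (-5 + 11²) + 4416 = (-5 + 121) + 4416 = 116 + 4416 = 4532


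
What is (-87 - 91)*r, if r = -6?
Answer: 1068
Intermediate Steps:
(-87 - 91)*r = (-87 - 91)*(-6) = -178*(-6) = 1068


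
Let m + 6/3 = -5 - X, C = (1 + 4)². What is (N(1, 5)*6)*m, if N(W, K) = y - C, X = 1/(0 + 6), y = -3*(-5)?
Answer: 430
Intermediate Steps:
y = 15
C = 25 (C = 5² = 25)
X = ⅙ (X = 1/6 = ⅙ ≈ 0.16667)
N(W, K) = -10 (N(W, K) = 15 - 1*25 = 15 - 25 = -10)
m = -43/6 (m = -2 + (-5 - 1*⅙) = -2 + (-5 - ⅙) = -2 - 31/6 = -43/6 ≈ -7.1667)
(N(1, 5)*6)*m = -10*6*(-43/6) = -60*(-43/6) = 430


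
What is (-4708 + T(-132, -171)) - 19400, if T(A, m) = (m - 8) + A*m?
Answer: -1715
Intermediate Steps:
T(A, m) = -8 + m + A*m (T(A, m) = (-8 + m) + A*m = -8 + m + A*m)
(-4708 + T(-132, -171)) - 19400 = (-4708 + (-8 - 171 - 132*(-171))) - 19400 = (-4708 + (-8 - 171 + 22572)) - 19400 = (-4708 + 22393) - 19400 = 17685 - 19400 = -1715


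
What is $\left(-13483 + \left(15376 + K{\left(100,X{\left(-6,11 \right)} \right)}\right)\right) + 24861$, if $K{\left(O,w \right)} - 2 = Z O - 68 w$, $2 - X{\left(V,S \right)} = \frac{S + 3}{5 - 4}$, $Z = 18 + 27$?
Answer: $32072$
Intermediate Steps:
$Z = 45$
$X{\left(V,S \right)} = -1 - S$ ($X{\left(V,S \right)} = 2 - \frac{S + 3}{5 - 4} = 2 - \frac{3 + S}{1} = 2 - \left(3 + S\right) 1 = 2 - \left(3 + S\right) = -1 - S$)
$K{\left(O,w \right)} = 2 - 68 w + 45 O$ ($K{\left(O,w \right)} = 2 + \left(45 O - 68 w\right) = 2 + \left(- 68 w + 45 O\right) = 2 - 68 w + 45 O$)
$\left(-13483 + \left(15376 + K{\left(100,X{\left(-6,11 \right)} \right)}\right)\right) + 24861 = \left(-13483 + \left(15376 + \left(2 - 68 \left(-1 - 11\right) + 45 \cdot 100\right)\right)\right) + 24861 = \left(-13483 + \left(15376 + \left(2 - 68 \left(-1 - 11\right) + 4500\right)\right)\right) + 24861 = \left(-13483 + \left(15376 + \left(2 - -816 + 4500\right)\right)\right) + 24861 = \left(-13483 + \left(15376 + \left(2 + 816 + 4500\right)\right)\right) + 24861 = \left(-13483 + \left(15376 + 5318\right)\right) + 24861 = \left(-13483 + 20694\right) + 24861 = 7211 + 24861 = 32072$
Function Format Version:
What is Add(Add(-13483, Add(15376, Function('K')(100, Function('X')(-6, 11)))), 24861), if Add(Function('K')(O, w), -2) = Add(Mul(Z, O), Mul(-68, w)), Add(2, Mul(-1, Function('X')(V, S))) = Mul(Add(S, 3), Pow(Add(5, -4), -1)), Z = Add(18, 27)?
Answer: 32072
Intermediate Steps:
Z = 45
Function('X')(V, S) = Add(-1, Mul(-1, S)) (Function('X')(V, S) = Add(2, Mul(-1, Mul(Add(S, 3), Pow(Add(5, -4), -1)))) = Add(2, Mul(-1, Mul(Add(3, S), Pow(1, -1)))) = Add(2, Mul(-1, Mul(Add(3, S), 1))) = Add(2, Mul(-1, Add(3, S))) = Add(2, Add(-3, Mul(-1, S))) = Add(-1, Mul(-1, S)))
Function('K')(O, w) = Add(2, Mul(-68, w), Mul(45, O)) (Function('K')(O, w) = Add(2, Add(Mul(45, O), Mul(-68, w))) = Add(2, Add(Mul(-68, w), Mul(45, O))) = Add(2, Mul(-68, w), Mul(45, O)))
Add(Add(-13483, Add(15376, Function('K')(100, Function('X')(-6, 11)))), 24861) = Add(Add(-13483, Add(15376, Add(2, Mul(-68, Add(-1, Mul(-1, 11))), Mul(45, 100)))), 24861) = Add(Add(-13483, Add(15376, Add(2, Mul(-68, Add(-1, -11)), 4500))), 24861) = Add(Add(-13483, Add(15376, Add(2, Mul(-68, -12), 4500))), 24861) = Add(Add(-13483, Add(15376, Add(2, 816, 4500))), 24861) = Add(Add(-13483, Add(15376, 5318)), 24861) = Add(Add(-13483, 20694), 24861) = Add(7211, 24861) = 32072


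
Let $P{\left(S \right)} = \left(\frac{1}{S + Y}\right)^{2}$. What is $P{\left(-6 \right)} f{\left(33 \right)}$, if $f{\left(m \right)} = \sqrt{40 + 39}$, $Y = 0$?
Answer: $\frac{\sqrt{79}}{36} \approx 0.24689$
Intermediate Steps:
$P{\left(S \right)} = \frac{1}{S^{2}}$ ($P{\left(S \right)} = \left(\frac{1}{S + 0}\right)^{2} = \left(\frac{1}{S}\right)^{2} = \frac{1}{S^{2}}$)
$f{\left(m \right)} = \sqrt{79}$
$P{\left(-6 \right)} f{\left(33 \right)} = \frac{\sqrt{79}}{36}$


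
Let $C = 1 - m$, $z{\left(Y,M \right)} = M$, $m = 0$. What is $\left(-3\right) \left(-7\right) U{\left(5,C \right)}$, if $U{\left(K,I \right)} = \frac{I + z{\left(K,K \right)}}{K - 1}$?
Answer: $\frac{63}{2} \approx 31.5$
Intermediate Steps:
$C = 1$ ($C = 1 - 0 = 1 + 0 = 1$)
$U{\left(K,I \right)} = \frac{I + K}{-1 + K}$ ($U{\left(K,I \right)} = \frac{I + K}{K - 1} = \frac{I + K}{-1 + K}$)
$\left(-3\right) \left(-7\right) U{\left(5,C \right)} = \left(-3\right) \left(-7\right) \frac{1 + 5}{-1 + 5} = 21 \cdot \frac{1}{4} \cdot 6 = 21 \cdot \frac{3}{2} = \frac{63}{2}$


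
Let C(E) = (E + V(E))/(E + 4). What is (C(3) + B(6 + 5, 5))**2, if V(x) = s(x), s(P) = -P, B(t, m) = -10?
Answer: 100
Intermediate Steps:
V(x) = -x
C(E) = 0 (C(E) = (E - E)/(E + 4) = 0/(4 + E) = 0)
(C(3) + B(6 + 5, 5))**2 = (0 - 10)**2 = (-10)**2 = 100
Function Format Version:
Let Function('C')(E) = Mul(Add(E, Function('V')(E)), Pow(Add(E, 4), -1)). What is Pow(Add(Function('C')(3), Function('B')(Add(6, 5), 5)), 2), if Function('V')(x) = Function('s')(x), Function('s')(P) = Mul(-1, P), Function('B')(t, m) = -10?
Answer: 100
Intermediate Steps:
Function('V')(x) = Mul(-1, x)
Function('C')(E) = 0 (Function('C')(E) = Mul(Add(E, Mul(-1, E)), Pow(Add(E, 4), -1)) = Mul(0, Pow(Add(4, E), -1)) = 0)
Pow(Add(Function('C')(3), Function('B')(Add(6, 5), 5)), 2) = Pow(Add(0, -10), 2) = Pow(-10, 2) = 100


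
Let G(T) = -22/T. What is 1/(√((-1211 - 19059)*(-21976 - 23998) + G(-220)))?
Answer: √93189298010/9318929801 ≈ 3.2758e-5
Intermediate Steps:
1/(√((-1211 - 19059)*(-21976 - 23998) + G(-220))) = 1/(√((-1211 - 19059)*(-21976 - 23998) - 22/(-220))) = 1/(√(-20270*(-45974) - 22*(-1/220))) = 1/(√(931892980 + ⅒)) = 1/(√(9318929801/10)) = 1/(√93189298010/10) = √93189298010/9318929801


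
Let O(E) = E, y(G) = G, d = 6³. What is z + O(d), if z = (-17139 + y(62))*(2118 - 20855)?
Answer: 319971965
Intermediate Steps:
d = 216
z = 319971749 (z = (-17139 + 62)*(2118 - 20855) = -17077*(-18737) = 319971749)
z + O(d) = 319971749 + 216 = 319971965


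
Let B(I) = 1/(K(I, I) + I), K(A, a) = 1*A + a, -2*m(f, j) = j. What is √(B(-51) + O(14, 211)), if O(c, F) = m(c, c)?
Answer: 4*I*√1139/51 ≈ 2.647*I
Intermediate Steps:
m(f, j) = -j/2
K(A, a) = A + a
O(c, F) = -c/2
B(I) = 1/(3*I) (B(I) = 1/((I + I) + I) = 1/(2*I + I) = 1/(3*I))
√(B(-51) + O(14, 211)) = √((⅓)/(-51) - ½*14) = √((⅓)*(-1/51) - 7) = √(-1/153 - 7) = √(-1072/153) = 4*I*√1139/51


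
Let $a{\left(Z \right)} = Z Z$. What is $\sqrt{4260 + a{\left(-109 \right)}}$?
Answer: $\sqrt{16141} \approx 127.05$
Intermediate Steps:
$a{\left(Z \right)} = Z^{2}$
$\sqrt{4260 + a{\left(-109 \right)}} = \sqrt{4260 + \left(-109\right)^{2}} = \sqrt{4260 + 11881} = \sqrt{16141}$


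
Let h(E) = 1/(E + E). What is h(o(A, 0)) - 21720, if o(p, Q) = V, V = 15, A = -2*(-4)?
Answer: -651599/30 ≈ -21720.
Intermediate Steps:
A = 8
o(p, Q) = 15
h(E) = 1/(2*E)
h(o(A, 0)) - 21720 = (½)/15 - 21720 = (½)*(1/15) - 21720 = 1/30 - 21720 = -651599/30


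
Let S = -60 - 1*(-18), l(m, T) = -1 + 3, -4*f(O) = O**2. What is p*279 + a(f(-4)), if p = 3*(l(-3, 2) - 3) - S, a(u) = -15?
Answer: 10866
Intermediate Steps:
f(O) = -O**2/4
l(m, T) = 2
S = -42 (S = -60 + 18 = -42)
p = 39 (p = 3*(2 - 3) - 1*(-42) = 3*(-1) + 42 = -3 + 42 = 39)
p*279 + a(f(-4)) = 39*279 - 15 = 10881 - 15 = 10866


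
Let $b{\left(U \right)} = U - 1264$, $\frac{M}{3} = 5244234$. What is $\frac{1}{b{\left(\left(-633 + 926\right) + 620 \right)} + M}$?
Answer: $\frac{1}{15732351} \approx 6.3563 \cdot 10^{-8}$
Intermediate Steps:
$M = 15732702$ ($M = 3 \cdot 5244234 = 15732702$)
$b{\left(U \right)} = -1264 + U$ ($b{\left(U \right)} = U - 1264 = -1264 + U$)
$\frac{1}{b{\left(\left(-633 + 926\right) + 620 \right)} + M} = \frac{1}{\left(-1264 + \left(\left(-633 + 926\right) + 620\right)\right) + 15732702} = \frac{1}{\left(-1264 + \left(293 + 620\right)\right) + 15732702} = \frac{1}{\left(-1264 + 913\right) + 15732702} = \frac{1}{-351 + 15732702} = \frac{1}{15732351}$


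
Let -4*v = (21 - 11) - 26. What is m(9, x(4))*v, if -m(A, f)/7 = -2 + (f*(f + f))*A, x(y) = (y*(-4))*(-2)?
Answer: -516040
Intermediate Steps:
v = 4 (v = -((21 - 11) - 26)/4 = -(10 - 26)/4 = -¼*(-16) = 4)
x(y) = 8*y (x(y) = -4*y*(-2) = 8*y)
m(A, f) = 14 - 14*A*f² (m(A, f) = -7*(-2 + (f*(f + f))*A) = -7*(-2 + (f*(2*f))*A) = -7*(-2 + (2*f²)*A) = -7*(-2 + 2*A*f²) = 14 - 14*A*f²)
m(9, x(4))*v = (14 - 14*9*(8*4)²)*4 = (14 - 14*9*32²)*4 = (14 - 14*9*1024)*4 = (14 - 129024)*4 = -129010*4 = -516040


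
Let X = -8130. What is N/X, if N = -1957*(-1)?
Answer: -1957/8130 ≈ -0.24071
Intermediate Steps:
N = 1957
N/X = 1957/(-8130) = 1957*(-1/8130) = -1957/8130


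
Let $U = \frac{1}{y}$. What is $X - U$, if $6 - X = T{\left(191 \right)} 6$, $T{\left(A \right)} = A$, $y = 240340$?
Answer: $- \frac{273987601}{240340} \approx -1140.0$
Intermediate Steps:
$X = -1140$ ($X = 6 - 191 \cdot 6 = 6 - 1146 = -1140$)
$U = \frac{1}{240340} \approx 4.1608 \cdot 10^{-6}$
$X - U = -1140 - \frac{1}{240340} = - \frac{273987601}{240340}$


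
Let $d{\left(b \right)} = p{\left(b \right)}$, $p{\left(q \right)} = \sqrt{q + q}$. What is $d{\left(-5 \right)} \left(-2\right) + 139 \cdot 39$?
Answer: $5421 - 2 i \sqrt{10} \approx 5421.0 - 6.3246 i$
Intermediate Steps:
$p{\left(q \right)} = \sqrt{2} \sqrt{q}$ ($p{\left(q \right)} = \sqrt{2 q} = \sqrt{2} \sqrt{q}$)
$d{\left(b \right)} = \sqrt{2} \sqrt{b}$
$d{\left(-5 \right)} \left(-2\right) + 139 \cdot 39 = \sqrt{2} \sqrt{-5} \left(-2\right) + 139 \cdot 39 = \sqrt{2} i \sqrt{5} \left(-2\right) + 5421 = i \sqrt{10} \left(-2\right) + 5421 = - 2 i \sqrt{10} + 5421 = 5421 - 2 i \sqrt{10}$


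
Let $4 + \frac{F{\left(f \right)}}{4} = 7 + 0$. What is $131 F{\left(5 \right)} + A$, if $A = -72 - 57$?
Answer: $1443$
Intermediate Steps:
$A = -129$ ($A = -72 - 57 = -129$)
$F{\left(f \right)} = 12$ ($F{\left(f \right)} = -16 + 4 \left(7 + 0\right) = -16 + 4 \cdot 7 = -16 + 28 = 12$)
$131 F{\left(5 \right)} + A = 131 \cdot 12 - 129 = 1572 - 129 = 1443$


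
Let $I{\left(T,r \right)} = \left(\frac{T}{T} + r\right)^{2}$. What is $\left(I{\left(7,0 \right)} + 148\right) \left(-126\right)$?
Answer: $-18774$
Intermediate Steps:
$I{\left(T,r \right)} = \left(1 + r\right)^{2}$
$\left(I{\left(7,0 \right)} + 148\right) \left(-126\right) = \left(\left(1 + 0\right)^{2} + 148\right) \left(-126\right) = \left(1^{2} + 148\right) \left(-126\right) = \left(1 + 148\right) \left(-126\right) = 149 \left(-126\right) = -18774$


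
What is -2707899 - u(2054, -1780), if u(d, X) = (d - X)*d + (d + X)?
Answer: -10583209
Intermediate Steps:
u(d, X) = X + d + d*(d - X) (u(d, X) = d*(d - X) + (X + d) = X + d + d*(d - X))
-2707899 - u(2054, -1780) = -2707899 - (-1780 + 2054 + 2054² - 1*(-1780)*2054) = -2707899 - (-1780 + 2054 + 4218916 + 3656120) = -2707899 - 1*7875310 = -2707899 - 7875310 = -10583209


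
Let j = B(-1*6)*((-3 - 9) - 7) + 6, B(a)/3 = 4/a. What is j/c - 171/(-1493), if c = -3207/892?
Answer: -58048867/4788051 ≈ -12.124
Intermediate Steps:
c = -3207/892 (c = -3207*1/892 = -3207/892 ≈ -3.5953)
B(a) = 12/a (B(a) = 3*(4/a) = 12/a)
j = 44 (j = (12/((-1*6)))*((-3 - 9) - 7) + 6 = (12/(-6))*(-12 - 7) + 6 = (12*(-⅙))*(-19) + 6 = -2*(-19) + 6 = 38 + 6 = 44)
j/c - 171/(-1493) = 44/(-3207/892) - 171/(-1493) = 44*(-892/3207) - 171*(-1/1493) = -39248/3207 + 171/1493 = -58048867/4788051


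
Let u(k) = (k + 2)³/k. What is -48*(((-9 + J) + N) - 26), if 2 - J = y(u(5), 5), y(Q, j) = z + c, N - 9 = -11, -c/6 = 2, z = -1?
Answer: 1056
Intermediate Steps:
c = -12 (c = -6*2 = -12)
N = -2 (N = 9 - 11 = -2)
u(k) = (2 + k)³/k
y(Q, j) = -13 (y(Q, j) = -1 - 12 = -13)
J = 15 (J = 2 - 1*(-13) = 2 + 13 = 15)
-48*(((-9 + J) + N) - 26) = -48*(((-9 + 15) - 2) - 26) = -48*((6 - 2) - 26) = -48*(4 - 26) = -48*(-22) = 1056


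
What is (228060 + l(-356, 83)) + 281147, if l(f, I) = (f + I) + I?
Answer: 509017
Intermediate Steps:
l(f, I) = f + 2*I (l(f, I) = (I + f) + I = f + 2*I)
(228060 + l(-356, 83)) + 281147 = (228060 + (-356 + 2*83)) + 281147 = (228060 + (-356 + 166)) + 281147 = (228060 - 190) + 281147 = 227870 + 281147 = 509017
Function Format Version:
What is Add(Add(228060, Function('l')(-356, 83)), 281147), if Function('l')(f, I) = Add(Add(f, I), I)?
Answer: 509017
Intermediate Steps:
Function('l')(f, I) = Add(f, Mul(2, I)) (Function('l')(f, I) = Add(Add(I, f), I) = Add(f, Mul(2, I)))
Add(Add(228060, Function('l')(-356, 83)), 281147) = Add(Add(228060, Add(-356, Mul(2, 83))), 281147) = Add(Add(228060, Add(-356, 166)), 281147) = Add(Add(228060, -190), 281147) = Add(227870, 281147) = 509017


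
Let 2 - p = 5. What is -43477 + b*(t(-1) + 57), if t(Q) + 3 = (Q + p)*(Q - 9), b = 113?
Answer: -32855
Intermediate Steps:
p = -3 (p = 2 - 1*5 = 2 - 5 = -3)
t(Q) = -3 + (-9 + Q)*(-3 + Q) (t(Q) = -3 + (Q - 3)*(Q - 9) = -3 + (-3 + Q)*(-9 + Q) = -3 + (-9 + Q)*(-3 + Q))
-43477 + b*(t(-1) + 57) = -43477 + 113*((24 + (-1)² - 12*(-1)) + 57) = -43477 + 113*((24 + 1 + 12) + 57) = -43477 + 113*(37 + 57) = -43477 + 113*94 = -43477 + 10622 = -32855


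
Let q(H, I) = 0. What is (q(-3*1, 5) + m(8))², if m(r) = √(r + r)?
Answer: 16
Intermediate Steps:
m(r) = √2*√r (m(r) = √(2*r) = √2*√r)
(q(-3*1, 5) + m(8))² = (0 + √2*√8)² = (0 + √2*(2*√2))² = (0 + 4)² = 4² = 16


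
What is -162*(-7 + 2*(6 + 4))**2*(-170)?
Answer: 4654260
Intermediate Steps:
-162*(-7 + 2*(6 + 4))**2*(-170) = -162*(-7 + 2*10)**2*(-170) = -162*(-7 + 20)**2*(-170) = -162*13**2*(-170) = -162*169*(-170) = -27378*(-170) = 4654260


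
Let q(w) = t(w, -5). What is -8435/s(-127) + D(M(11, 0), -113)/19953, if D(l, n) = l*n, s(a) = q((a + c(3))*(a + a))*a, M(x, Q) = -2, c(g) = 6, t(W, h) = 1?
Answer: 168332257/2534031 ≈ 66.429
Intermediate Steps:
q(w) = 1
s(a) = a (s(a) = 1*a = a)
-8435/s(-127) + D(M(11, 0), -113)/19953 = -8435/(-127) - 2*(-113)/19953 = -8435*(-1/127) + 226*(1/19953) = 8435/127 + 226/19953 = 168332257/2534031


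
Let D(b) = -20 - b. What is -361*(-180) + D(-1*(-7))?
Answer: 64953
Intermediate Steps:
-361*(-180) + D(-1*(-7)) = -361*(-180) + (-20 - (-1)*(-7)) = 64980 + (-20 - 1*7) = 64980 + (-20 - 7) = 64980 - 27 = 64953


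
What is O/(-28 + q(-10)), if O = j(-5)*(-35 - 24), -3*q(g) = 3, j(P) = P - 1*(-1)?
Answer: -236/29 ≈ -8.1379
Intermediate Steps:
j(P) = 1 + P (j(P) = P + 1 = 1 + P)
q(g) = -1 (q(g) = -⅓*3 = -1)
O = 236 (O = (1 - 5)*(-35 - 24) = -4*(-59) = 236)
O/(-28 + q(-10)) = 236/(-28 - 1) = 236/(-29) = -1/29*236 = -236/29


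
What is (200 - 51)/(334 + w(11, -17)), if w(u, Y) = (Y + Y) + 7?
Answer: 149/307 ≈ 0.48534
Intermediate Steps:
w(u, Y) = 7 + 2*Y (w(u, Y) = 2*Y + 7 = 7 + 2*Y)
(200 - 51)/(334 + w(11, -17)) = (200 - 51)/(334 + (7 + 2*(-17))) = 149/(334 + (7 - 34)) = 149/(334 - 27) = 149/307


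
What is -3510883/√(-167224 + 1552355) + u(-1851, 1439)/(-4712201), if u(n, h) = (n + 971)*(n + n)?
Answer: -3257760/4712201 - 3510883*√1385131/1385131 ≈ -2983.8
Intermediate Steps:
u(n, h) = 2*n*(971 + n) (u(n, h) = (971 + n)*(2*n) = 2*n*(971 + n))
-3510883/√(-167224 + 1552355) + u(-1851, 1439)/(-4712201) = -3510883/√(-167224 + 1552355) + (2*(-1851)*(971 - 1851))/(-4712201) = -3510883*√1385131/1385131 + (2*(-1851)*(-880))*(-1/4712201) = -3510883*√1385131/1385131 + 3257760*(-1/4712201) = -3510883*√1385131/1385131 - 3257760/4712201 = -3257760/4712201 - 3510883*√1385131/1385131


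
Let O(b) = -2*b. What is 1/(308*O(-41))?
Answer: 1/25256 ≈ 3.9595e-5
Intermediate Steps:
1/(308*O(-41)) = 1/(308*(-2*(-41))) = 1/(308*82) = 1/25256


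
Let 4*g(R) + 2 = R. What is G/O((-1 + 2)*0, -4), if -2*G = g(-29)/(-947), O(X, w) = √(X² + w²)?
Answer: -31/30304 ≈ -0.0010230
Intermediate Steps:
g(R) = -½ + R/4
G = -31/7576 (G = -(-½ + (¼)*(-29))/(2*(-947)) = -(-½ - 29/4)*(-1)/(2*947) = -(-31)*(-1)/(8*947) = -½*31/3788 = -31/7576 ≈ -0.0040919)
G/O((-1 + 2)*0, -4) = -31/(7576*√(((-1 + 2)*0)² + (-4)²)) = -31/(7576*√((1*0)² + 16)) = -31/(7576*√(0² + 16)) = -31/(7576*√(0 + 16)) = -31/(7576*(√16)) = -31/7576/4 = -31/7576*¼ = -31/30304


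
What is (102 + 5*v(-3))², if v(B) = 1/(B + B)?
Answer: 368449/36 ≈ 10235.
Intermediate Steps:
v(B) = 1/(2*B)
(102 + 5*v(-3))² = (102 + 5*((½)/(-3)))² = (102 + 5*((½)*(-⅓)))² = (102 + 5*(-⅙))² = (102 - ⅚)² = (607/6)² = 368449/36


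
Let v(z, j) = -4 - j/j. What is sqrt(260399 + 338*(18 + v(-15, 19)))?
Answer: sqrt(264793) ≈ 514.58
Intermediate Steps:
v(z, j) = -5 (v(z, j) = -4 - 1*1 = -4 - 1 = -5)
sqrt(260399 + 338*(18 + v(-15, 19))) = sqrt(260399 + 338*(18 - 5)) = sqrt(260399 + 338*13) = sqrt(260399 + 4394) = sqrt(264793)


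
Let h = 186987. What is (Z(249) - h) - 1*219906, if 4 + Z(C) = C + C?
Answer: -406399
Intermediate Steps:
Z(C) = -4 + 2*C (Z(C) = -4 + (C + C) = -4 + 2*C)
(Z(249) - h) - 1*219906 = ((-4 + 2*249) - 1*186987) - 1*219906 = ((-4 + 498) - 186987) - 219906 = (494 - 186987) - 219906 = -186493 - 219906 = -406399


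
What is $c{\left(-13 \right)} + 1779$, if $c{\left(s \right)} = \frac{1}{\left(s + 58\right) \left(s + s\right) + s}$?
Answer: $\frac{2104556}{1183} \approx 1779.0$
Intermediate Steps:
$c{\left(s \right)} = \frac{1}{s + 2 s \left(58 + s\right)}$ ($c{\left(s \right)} = \frac{1}{\left(58 + s\right) 2 s + s} = \frac{1}{2 s \left(58 + s\right) + s} = \frac{1}{s + 2 s \left(58 + s\right)}$)
$c{\left(-13 \right)} + 1779 = \frac{1}{\left(-13\right) \left(117 + 2 \left(-13\right)\right)} + 1779 = - \frac{1}{13 \left(117 - 26\right)} + 1779 = - \frac{1}{13 \cdot 91} + 1779 = \left(- \frac{1}{13}\right) \frac{1}{91} + 1779 = - \frac{1}{1183} + 1779 = \frac{2104556}{1183}$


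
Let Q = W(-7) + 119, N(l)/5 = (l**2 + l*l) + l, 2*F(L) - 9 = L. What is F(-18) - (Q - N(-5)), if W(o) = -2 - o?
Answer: 193/2 ≈ 96.500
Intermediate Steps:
F(L) = 9/2 + L/2
N(l) = 5*l + 10*l**2 (N(l) = 5*((l**2 + l*l) + l) = 5*((l**2 + l**2) + l) = 5*(2*l**2 + l) = 5*(l + 2*l**2) = 5*l + 10*l**2)
Q = 124 (Q = (-2 - 1*(-7)) + 119 = (-2 + 7) + 119 = 5 + 119 = 124)
F(-18) - (Q - N(-5)) = (9/2 + (1/2)*(-18)) - (124 - 5*(-5)*(1 + 2*(-5))) = (9/2 - 9) - (124 - 5*(-5)*(1 - 10)) = -9/2 - (124 - 5*(-5)*(-9)) = -9/2 - (124 - 1*225) = -9/2 - (124 - 225) = -9/2 - 1*(-101) = -9/2 + 101 = 193/2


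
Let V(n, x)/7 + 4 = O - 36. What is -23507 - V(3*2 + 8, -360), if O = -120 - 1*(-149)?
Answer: -23430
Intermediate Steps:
O = 29 (O = -120 + 149 = 29)
V(n, x) = -77 (V(n, x) = -28 + 7*(29 - 36) = -28 + 7*(-7) = -28 - 49 = -77)
-23507 - V(3*2 + 8, -360) = -23507 - 1*(-77) = -23507 + 77 = -23430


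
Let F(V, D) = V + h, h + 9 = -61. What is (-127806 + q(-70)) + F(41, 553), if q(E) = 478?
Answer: -127357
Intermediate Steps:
h = -70 (h = -9 - 61 = -70)
F(V, D) = -70 + V (F(V, D) = V - 70 = -70 + V)
(-127806 + q(-70)) + F(41, 553) = (-127806 + 478) + (-70 + 41) = -127328 - 29 = -127357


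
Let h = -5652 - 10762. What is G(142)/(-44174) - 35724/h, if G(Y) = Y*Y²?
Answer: -11354984314/181268009 ≈ -62.642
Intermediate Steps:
h = -16414
G(Y) = Y³
G(142)/(-44174) - 35724/h = 142³/(-44174) - 35724/(-16414) = 2863288*(-1/44174) - 35724*(-1/16414) = -1431644/22087 + 17862/8207 = -11354984314/181268009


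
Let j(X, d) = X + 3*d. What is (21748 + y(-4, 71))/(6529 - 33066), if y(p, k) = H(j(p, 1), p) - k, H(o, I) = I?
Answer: -21673/26537 ≈ -0.81671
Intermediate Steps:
y(p, k) = p - k
(21748 + y(-4, 71))/(6529 - 33066) = (21748 + (-4 - 1*71))/(6529 - 33066) = (21748 + (-4 - 71))/(-26537) = (21748 - 75)*(-1/26537) = 21673*(-1/26537) = -21673/26537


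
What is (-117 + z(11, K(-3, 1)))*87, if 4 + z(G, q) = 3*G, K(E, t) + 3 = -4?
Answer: -7656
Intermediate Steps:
K(E, t) = -7 (K(E, t) = -3 - 4 = -7)
z(G, q) = -4 + 3*G
(-117 + z(11, K(-3, 1)))*87 = (-117 + (-4 + 3*11))*87 = (-117 + (-4 + 33))*87 = (-117 + 29)*87 = -88*87 = -7656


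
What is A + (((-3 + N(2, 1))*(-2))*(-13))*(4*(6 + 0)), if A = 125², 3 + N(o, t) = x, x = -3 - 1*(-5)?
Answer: 13129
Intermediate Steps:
x = 2 (x = -3 + 5 = 2)
N(o, t) = -1 (N(o, t) = -3 + 2 = -1)
A = 15625
A + (((-3 + N(2, 1))*(-2))*(-13))*(4*(6 + 0)) = 15625 + (((-3 - 1)*(-2))*(-13))*(4*(6 + 0)) = 15625 + (-4*(-2)*(-13))*(4*6) = 15625 + (8*(-13))*24 = 15625 - 104*24 = 15625 - 2496 = 13129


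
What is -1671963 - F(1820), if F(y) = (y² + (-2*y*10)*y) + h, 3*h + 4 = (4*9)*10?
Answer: 183790555/3 ≈ 6.1263e+7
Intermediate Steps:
h = 356/3 (h = -4/3 + ((4*9)*10)/3 = -4/3 + (36*10)/3 = -4/3 + (⅓)*360 = -4/3 + 120 = 356/3 ≈ 118.67)
F(y) = 356/3 - 19*y² (F(y) = (y² + (-2*y*10)*y) + 356/3 = (y² + (-20*y)*y) + 356/3 = (y² - 20*y²) + 356/3 = -19*y² + 356/3 = 356/3 - 19*y²)
-1671963 - F(1820) = -1671963 - (356/3 - 19*1820²) = -1671963 - (356/3 - 19*3312400) = -1671963 - (356/3 - 62935600) = -1671963 - 1*(-188806444/3) = -1671963 + 188806444/3 = 183790555/3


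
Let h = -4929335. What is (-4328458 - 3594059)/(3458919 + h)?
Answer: 7922517/1470416 ≈ 5.3879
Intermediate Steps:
(-4328458 - 3594059)/(3458919 + h) = (-4328458 - 3594059)/(3458919 - 4929335) = -7922517/(-1470416) = -7922517*(-1/1470416) = 7922517/1470416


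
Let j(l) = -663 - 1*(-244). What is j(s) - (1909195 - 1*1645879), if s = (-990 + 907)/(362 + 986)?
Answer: -263735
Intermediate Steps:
s = -83/1348 ≈ -0.061573
j(l) = -419 (j(l) = -663 + 244 = -419)
j(s) - (1909195 - 1*1645879) = -419 - (1909195 - 1*1645879) = -419 - (1909195 - 1645879) = -419 - 1*263316 = -419 - 263316 = -263735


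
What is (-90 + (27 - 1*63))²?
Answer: 15876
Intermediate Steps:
(-90 + (27 - 1*63))² = (-90 + (27 - 63))² = (-90 - 36)² = (-126)² = 15876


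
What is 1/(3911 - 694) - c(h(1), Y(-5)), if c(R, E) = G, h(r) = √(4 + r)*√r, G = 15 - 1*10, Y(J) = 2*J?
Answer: -16084/3217 ≈ -4.9997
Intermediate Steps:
G = 5 (G = 15 - 10 = 5)
h(r) = √r*√(4 + r)
c(R, E) = 5
1/(3911 - 694) - c(h(1), Y(-5)) = 1/(3911 - 694) - 1*5 = 1/3217 - 5 = -16084/3217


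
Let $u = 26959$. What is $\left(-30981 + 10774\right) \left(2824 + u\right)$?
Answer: $-601825081$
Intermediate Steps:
$\left(-30981 + 10774\right) \left(2824 + u\right) = \left(-30981 + 10774\right) \left(2824 + 26959\right) = \left(-20207\right) 29783 = -601825081$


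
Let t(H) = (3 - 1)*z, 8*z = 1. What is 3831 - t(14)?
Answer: 15323/4 ≈ 3830.8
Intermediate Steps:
z = ⅛ (z = (⅛)*1 = ⅛ ≈ 0.12500)
t(H) = ¼ (t(H) = (3 - 1)*(⅛) = 2*(⅛) = ¼)
3831 - t(14) = 3831 - 1*¼ = 3831 - ¼ = 15323/4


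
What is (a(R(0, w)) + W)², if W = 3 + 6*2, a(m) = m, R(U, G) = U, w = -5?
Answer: 225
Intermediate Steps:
W = 15 (W = 3 + 12 = 15)
(a(R(0, w)) + W)² = (0 + 15)² = 15² = 225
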